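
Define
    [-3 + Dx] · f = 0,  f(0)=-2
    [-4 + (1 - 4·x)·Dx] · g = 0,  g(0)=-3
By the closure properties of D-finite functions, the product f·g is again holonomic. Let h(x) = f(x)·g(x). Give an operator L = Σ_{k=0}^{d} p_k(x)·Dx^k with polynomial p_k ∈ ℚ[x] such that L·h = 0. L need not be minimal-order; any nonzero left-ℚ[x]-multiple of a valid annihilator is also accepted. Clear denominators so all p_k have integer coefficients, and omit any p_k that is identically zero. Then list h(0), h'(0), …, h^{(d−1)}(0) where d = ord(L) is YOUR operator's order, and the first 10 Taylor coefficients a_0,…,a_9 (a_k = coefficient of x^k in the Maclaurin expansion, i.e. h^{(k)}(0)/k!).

f: a_k = -2, -6, -9, -9, -27/4, -81/20, -81/40, -243/280, -729/2240, -243/2240, …
g: a_k = -3, -12, -48, -192, -768, -3072, -12288, -49152, -196608, -786432, …
f·g: L₀ = L_f ⊗_s L_g, ord ≤ 1·1.
L = (7 - 12·x) + (-1 + 4·x)·Dx  (order 1).
h: a_k = 6, 42, 195, 807, 12993/4, 260103/20, 2081067/40, 11654121/56, 266380221/320, 7458646917/2240, …
ICs: h(0) = 6.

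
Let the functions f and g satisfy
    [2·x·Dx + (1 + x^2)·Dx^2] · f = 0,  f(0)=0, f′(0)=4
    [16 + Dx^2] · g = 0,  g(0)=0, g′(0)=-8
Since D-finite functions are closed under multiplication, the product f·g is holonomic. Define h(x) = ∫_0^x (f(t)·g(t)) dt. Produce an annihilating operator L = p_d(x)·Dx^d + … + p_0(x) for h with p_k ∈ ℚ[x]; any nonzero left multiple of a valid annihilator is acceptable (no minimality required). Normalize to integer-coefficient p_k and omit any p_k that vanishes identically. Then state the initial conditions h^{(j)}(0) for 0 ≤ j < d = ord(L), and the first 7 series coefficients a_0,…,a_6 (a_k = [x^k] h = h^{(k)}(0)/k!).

f: a_k = 0, 4, 0, -4/3, 0, 4/5, 0, …
g: a_k = 0, -8, 0, 64/3, 0, -256/15, 0, …
f·g: L₀ = L_f ⊗_s L_g, ord ≤ 2·2.
Integrate: L := L₀·Dx.
L = (5440 + 19136·x^2 + 25856·x^4 + 16384·x^6 + 4096·x^8)·Dx + (1152·x + 3200·x^3 + 3072·x^5 + 1024·x^7)·Dx^2 + (612 + 2252·x^2 + 3168·x^4 + 2048·x^6 + 512·x^8)·Dx^3 + (72·x + 200·x^3 + 192·x^5 + 64·x^7)·Dx^4 + (17 + 66·x^2 + 97·x^4 + 64·x^6 + 16·x^8)·Dx^5  (order 5).
h: a_k = 0, 0, 0, -32/3, 0, 96/5, 0, …
ICs: h(0) = 0, h′(0) = 0, h′′(0) = 0, h′′′(0) = -64, h′′′′(0) = 0.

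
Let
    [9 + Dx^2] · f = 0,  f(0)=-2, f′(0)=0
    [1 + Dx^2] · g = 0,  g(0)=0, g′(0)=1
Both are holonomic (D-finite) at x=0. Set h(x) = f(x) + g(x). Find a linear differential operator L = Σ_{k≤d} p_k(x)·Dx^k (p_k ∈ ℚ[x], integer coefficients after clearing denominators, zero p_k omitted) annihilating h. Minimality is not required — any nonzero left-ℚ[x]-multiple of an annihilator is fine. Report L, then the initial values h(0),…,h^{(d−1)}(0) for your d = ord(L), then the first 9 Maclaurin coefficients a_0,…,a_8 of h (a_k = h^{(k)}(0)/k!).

f: a_k = -2, 0, 9, 0, -27/4, 0, 81/40, 0, -729/2240, …
g: a_k = 0, 1, 0, -1/6, 0, 1/120, 0, -1/5040, 0, …
f+g: L₀ = lclm(L_f,L_g), ord ≤ 2+2.
L = 9 + 10·Dx^2 + Dx^4  (order 4).
h: a_k = -2, 1, 9, -1/6, -27/4, 1/120, 81/40, -1/5040, -729/2240, …
ICs: h(0) = -2, h′(0) = 1, h′′(0) = 18, h′′′(0) = -1.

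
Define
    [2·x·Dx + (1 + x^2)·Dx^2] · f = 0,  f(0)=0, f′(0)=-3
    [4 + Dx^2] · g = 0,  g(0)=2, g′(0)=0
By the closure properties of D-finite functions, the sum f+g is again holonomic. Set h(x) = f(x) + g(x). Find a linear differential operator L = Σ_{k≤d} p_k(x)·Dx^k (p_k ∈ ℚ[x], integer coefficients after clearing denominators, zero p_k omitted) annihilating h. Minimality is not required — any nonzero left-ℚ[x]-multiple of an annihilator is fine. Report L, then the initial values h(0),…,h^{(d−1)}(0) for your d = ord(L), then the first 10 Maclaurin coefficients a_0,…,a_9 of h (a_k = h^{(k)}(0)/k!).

L = (-32·x + 80·x^3 + 16·x^5)·Dx + (4 + 32·x^2 + 36·x^4 + 8·x^6)·Dx^2 + (-8·x + 20·x^3 + 4·x^5)·Dx^3 + (1 + 8·x^2 + 9·x^4 + 2·x^6)·Dx^4  (order 4).
h: a_k = 2, -3, -4, 1, 4/3, -3/5, -8/45, 3/7, 4/315, -1/3, …
ICs: h(0) = 2, h′(0) = -3, h′′(0) = -8, h′′′(0) = 6.

f: a_k = 0, -3, 0, 1, 0, -3/5, 0, 3/7, 0, -1/3, …
g: a_k = 2, 0, -4, 0, 4/3, 0, -8/45, 0, 4/315, 0, …
f+g: L₀ = lclm(L_f,L_g), ord ≤ 2+2.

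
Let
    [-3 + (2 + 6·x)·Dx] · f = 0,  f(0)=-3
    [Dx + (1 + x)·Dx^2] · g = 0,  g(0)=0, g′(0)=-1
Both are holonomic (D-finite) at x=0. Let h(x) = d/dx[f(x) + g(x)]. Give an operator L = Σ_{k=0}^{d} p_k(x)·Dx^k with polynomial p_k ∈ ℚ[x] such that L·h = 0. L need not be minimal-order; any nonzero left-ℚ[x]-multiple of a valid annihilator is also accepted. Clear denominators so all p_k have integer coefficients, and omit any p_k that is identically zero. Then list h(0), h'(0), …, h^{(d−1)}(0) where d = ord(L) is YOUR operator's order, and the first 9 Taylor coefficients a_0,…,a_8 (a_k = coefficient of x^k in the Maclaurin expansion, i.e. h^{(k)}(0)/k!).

L = (-15 + 9·x) + (-19 - 6·x + 45·x^2)·Dx + (-2 - 2·x + 18·x^2 + 18·x^3)·Dx^2  (order 2).
h: a_k = -11/2, 31/4, -259/16, 1247/32, -25771/256, 138293/512, -1517639/2048, 8448103/4096, -380045851/65536, …
ICs: h(0) = -11/2, h′(0) = 31/4.

f: a_k = -3, -9/2, 27/8, -81/16, 1215/128, -5103/256, 45927/1024, -216513/2048, 8444007/32768, …
g: a_k = 0, -1, 1/2, -1/3, 1/4, -1/5, 1/6, -1/7, 1/8, …
h₀=f+g: left-lcm gives L₀, ord ≤ 3.
h=h₀': d/dx-closure on L₀ ⇒ L.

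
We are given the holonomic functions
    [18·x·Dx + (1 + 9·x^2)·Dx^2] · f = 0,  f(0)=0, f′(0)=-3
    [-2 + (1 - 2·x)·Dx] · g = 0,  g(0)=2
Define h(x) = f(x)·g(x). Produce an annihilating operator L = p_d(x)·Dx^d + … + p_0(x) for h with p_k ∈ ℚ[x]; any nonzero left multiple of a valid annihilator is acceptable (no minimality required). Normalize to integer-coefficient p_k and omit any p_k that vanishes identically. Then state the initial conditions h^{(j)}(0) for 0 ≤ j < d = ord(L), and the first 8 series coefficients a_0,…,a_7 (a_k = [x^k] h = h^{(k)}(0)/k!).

f: a_k = 0, -3, 0, 9, 0, -243/5, 0, 2187/7, …
g: a_k = 2, 4, 8, 16, 32, 64, 128, 256, …
f·g: L₀ = L_f ⊗_s L_g, ord ≤ 2·1.
L = 36·x + (4 - 18·x + 72·x^2)·Dx + (-1 + 2·x - 9·x^2 + 18·x^3)·Dx^2  (order 2).
h: a_k = 0, -6, -12, -6, -12, -606/5, -1212/5, 4902/35, …
ICs: h(0) = 0, h′(0) = -6.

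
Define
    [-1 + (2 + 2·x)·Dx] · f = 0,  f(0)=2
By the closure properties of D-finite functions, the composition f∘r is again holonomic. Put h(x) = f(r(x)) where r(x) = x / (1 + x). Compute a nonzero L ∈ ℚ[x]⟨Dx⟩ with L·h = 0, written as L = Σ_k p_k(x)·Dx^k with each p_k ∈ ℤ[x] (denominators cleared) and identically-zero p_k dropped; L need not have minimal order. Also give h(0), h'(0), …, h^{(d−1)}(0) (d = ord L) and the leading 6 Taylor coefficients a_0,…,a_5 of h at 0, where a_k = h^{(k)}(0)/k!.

L = -1 + (2 + 6·x + 4·x^2)·Dx  (order 1).
h: a_k = 2, 1, -5/4, 13/8, -141/64, 399/128, …
ICs: h(0) = 2.

f: a_k = 2, 1, -1/4, 1/8, -5/64, 7/128, …
f∘r: x↦r, Dx↦Dx/r' in L_f ⇒ L₀.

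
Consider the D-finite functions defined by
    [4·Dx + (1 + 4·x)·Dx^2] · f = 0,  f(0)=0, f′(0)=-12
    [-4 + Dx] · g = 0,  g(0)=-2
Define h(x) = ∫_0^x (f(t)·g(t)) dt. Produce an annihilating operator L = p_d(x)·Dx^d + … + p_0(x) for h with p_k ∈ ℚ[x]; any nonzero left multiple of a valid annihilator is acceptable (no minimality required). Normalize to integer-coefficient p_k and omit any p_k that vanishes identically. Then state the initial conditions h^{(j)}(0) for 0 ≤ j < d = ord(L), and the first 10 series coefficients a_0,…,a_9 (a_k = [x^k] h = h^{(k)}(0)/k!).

L = 64·x·Dx + (-4 - 32·x)·Dx^2 + (1 + 4·x)·Dx^3  (order 3).
h: a_k = 0, 0, 12, 16, 32, 0, 384/5, -512/3, 11776/21, -237568/135, …
ICs: h(0) = 0, h′(0) = 0, h′′(0) = 24.

f: a_k = 0, -12, 24, -64, 192, -3072/5, 2048, -49152/7, 24576, -262144/3, …
g: a_k = -2, -8, -16, -64/3, -64/3, -256/15, -512/45, -2048/315, -1024/315, -4096/2835, …
L₀ := L_f ⊗_s L_g (sym. prod.), ord ≤ 2.
h=∫h₀ ⇒ L = L₀·Dx.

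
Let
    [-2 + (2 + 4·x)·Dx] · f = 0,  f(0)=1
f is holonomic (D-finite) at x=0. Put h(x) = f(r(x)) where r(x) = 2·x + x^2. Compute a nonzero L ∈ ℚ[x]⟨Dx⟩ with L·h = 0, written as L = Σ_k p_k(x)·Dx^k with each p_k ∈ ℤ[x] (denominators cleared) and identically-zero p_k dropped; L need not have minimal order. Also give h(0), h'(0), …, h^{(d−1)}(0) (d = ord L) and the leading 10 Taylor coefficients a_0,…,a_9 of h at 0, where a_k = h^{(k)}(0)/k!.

L = (-2 - 2·x) + (1 + 4·x + 2·x^2)·Dx  (order 1).
h: a_k = 1, 2, -1, 2, -9/2, 11, -57/2, 77, -1717/8, 2451/4, …
ICs: h(0) = 1.

f: a_k = 1, 1, -1/2, 1/2, -5/8, 7/8, -21/16, 33/16, -429/128, 715/128, …
f∘r: x↦r, Dx↦Dx/r' in L_f ⇒ L₀.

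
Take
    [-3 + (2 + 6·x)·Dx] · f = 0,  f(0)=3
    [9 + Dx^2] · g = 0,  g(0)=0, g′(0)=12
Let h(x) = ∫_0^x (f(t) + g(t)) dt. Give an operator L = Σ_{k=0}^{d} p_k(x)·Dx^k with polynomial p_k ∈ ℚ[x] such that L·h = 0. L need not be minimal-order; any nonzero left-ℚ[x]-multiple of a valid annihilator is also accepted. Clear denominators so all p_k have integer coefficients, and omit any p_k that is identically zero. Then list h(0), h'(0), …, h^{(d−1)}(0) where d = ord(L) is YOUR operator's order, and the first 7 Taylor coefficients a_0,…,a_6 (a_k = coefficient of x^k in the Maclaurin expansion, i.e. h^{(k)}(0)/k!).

L = (-63 - 216·x - 324·x^2)·Dx + (18 + 198·x + 648·x^2 + 648·x^3)·Dx^2 + (-7 - 24·x - 36·x^2)·Dx^3 + (2 + 22·x + 72·x^2 + 72·x^3)·Dx^4  (order 4).
h: a_k = 0, 3, 33/4, -9/8, -207/64, -243/128, 11961/2560, …
ICs: h(0) = 0, h′(0) = 3, h′′(0) = 33/2, h′′′(0) = -27/4.

f: a_k = 3, 9/2, -27/8, 81/16, -1215/128, 5103/256, -45927/1024, …
g: a_k = 0, 12, 0, -18, 0, 81/10, 0, …
Sum ⇒ L₀ = lclm(L_f,L_g) in ℚ(x)⟨Dx⟩.
Integrate: L := L₀·Dx.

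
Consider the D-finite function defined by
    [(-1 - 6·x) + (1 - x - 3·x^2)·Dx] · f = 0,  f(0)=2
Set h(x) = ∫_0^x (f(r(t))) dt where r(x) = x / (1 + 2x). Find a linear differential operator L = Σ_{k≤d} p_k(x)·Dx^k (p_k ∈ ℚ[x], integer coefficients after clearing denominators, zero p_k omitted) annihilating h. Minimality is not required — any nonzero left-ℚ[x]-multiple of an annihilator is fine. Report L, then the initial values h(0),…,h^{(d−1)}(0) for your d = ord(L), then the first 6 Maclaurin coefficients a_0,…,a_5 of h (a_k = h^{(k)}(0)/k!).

f: a_k = 2, 2, 8, 14, 38, 80, …
Change of var in L_f (x↦r) gives L₀.
h=∫₀ˣh₀: take L = L₀·Dx.
L = (1 + 8·x)·Dx + (-1 - 5·x - 5·x^2 + 2·x^3)·Dx^2  (order 2).
h: a_k = 0, 2, 1, 4/3, -5/2, 34/5, …
ICs: h(0) = 0, h′(0) = 2.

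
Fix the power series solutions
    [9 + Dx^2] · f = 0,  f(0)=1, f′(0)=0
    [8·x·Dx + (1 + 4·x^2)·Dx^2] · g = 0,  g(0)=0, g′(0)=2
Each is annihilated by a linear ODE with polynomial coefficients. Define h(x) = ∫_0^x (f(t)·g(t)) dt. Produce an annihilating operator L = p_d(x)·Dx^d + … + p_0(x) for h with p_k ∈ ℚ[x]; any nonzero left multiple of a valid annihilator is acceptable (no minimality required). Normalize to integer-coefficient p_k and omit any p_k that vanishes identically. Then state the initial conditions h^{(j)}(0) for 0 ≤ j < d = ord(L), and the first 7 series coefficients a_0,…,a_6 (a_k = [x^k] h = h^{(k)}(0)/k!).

L = (2925 + 31536·x^2 + 95904·x^4 + 186624·x^6 + 186624·x^8)·Dx + (2448·x + 20160·x^3 + 62208·x^5 + 82944·x^7)·Dx^2 + (442 + 5088·x^2 + 19008·x^4 + 41472·x^6 + 41472·x^8)·Dx^3 + (272·x + 2240·x^3 + 6912·x^5 + 9216·x^7)·Dx^4 + (13 + 176·x^2 + 928·x^4 + 2304·x^6 + 2304·x^8)·Dx^5  (order 5).
h: a_k = 0, 0, 1, 0, -35/12, 0, 503/120, …
ICs: h(0) = 0, h′(0) = 0, h′′(0) = 2, h′′′(0) = 0, h′′′′(0) = -70.

f: a_k = 1, 0, -9/2, 0, 27/8, 0, -81/80, …
g: a_k = 0, 2, 0, -8/3, 0, 32/5, 0, …
Sym-product of L_f,L_g gives L₀ (≤ ord 4).
∫: right-multiply L₀ by Dx.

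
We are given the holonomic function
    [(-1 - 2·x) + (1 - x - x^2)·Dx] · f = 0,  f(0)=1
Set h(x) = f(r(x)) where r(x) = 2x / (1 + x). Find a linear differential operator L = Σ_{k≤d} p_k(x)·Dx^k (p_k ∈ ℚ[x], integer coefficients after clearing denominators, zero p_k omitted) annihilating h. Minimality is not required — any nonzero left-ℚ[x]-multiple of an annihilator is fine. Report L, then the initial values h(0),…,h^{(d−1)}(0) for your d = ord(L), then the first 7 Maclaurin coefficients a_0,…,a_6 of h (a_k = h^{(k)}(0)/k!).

L = (2 + 10·x) + (-1 - x + 5·x^2 + 5·x^3)·Dx  (order 1).
h: a_k = 1, 2, 6, 10, 30, 50, 150, …
ICs: h(0) = 1.

f: a_k = 1, 1, 2, 3, 5, 8, 13, …
h₀=f(r): pull back L_f along r ⇒ L₀.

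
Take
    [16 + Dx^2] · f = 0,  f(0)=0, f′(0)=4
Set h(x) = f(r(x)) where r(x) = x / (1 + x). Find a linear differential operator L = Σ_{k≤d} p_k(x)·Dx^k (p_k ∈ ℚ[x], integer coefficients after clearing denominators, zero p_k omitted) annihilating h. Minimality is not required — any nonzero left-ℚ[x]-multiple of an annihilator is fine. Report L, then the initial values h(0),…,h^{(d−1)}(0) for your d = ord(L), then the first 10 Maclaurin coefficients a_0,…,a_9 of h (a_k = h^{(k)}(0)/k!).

f: a_k = 0, 4, 0, -32/3, 0, 128/15, 0, -1024/315, 0, 2048/2835, …
L₀ from L_f via x↦r, Dx↦r'^{-1}Dx.
L = 16 + (2 + 6·x + 6·x^2 + 2·x^3)·Dx + (1 + 4·x + 6·x^2 + 4·x^3 + x^4)·Dx^2  (order 2).
h: a_k = 0, 4, -4, -20/3, 28, -772/15, 60, -9844/315, -2516/45, 120412/567, …
ICs: h(0) = 0, h′(0) = 4.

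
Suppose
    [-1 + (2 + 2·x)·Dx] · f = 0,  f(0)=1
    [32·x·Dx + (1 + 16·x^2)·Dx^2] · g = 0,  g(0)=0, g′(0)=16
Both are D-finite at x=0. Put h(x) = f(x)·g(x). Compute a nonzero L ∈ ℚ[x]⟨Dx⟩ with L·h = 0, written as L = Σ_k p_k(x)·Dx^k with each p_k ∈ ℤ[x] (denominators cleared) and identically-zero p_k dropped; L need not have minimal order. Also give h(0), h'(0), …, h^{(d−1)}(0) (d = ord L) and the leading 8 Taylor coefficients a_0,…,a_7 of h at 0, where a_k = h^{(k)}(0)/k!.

L = (3 - 64·x - 16·x^2) + (-4 + 124·x + 192·x^2 + 64·x^3)·Dx + (4 + 8·x + 68·x^2 + 128·x^3 + 64·x^4)·Dx^2  (order 2).
h: a_k = 0, 16, 8, -262/3, -125/3, 99509/120, 97129/240, -63582493/6720, …
ICs: h(0) = 0, h′(0) = 16.

f: a_k = 1, 1/2, -1/8, 1/16, -5/128, 7/256, -21/1024, 33/2048, …
g: a_k = 0, 16, 0, -256/3, 0, 4096/5, 0, -65536/7, …
f·g: L₀ = L_f ⊗_s L_g, ord ≤ 1·2.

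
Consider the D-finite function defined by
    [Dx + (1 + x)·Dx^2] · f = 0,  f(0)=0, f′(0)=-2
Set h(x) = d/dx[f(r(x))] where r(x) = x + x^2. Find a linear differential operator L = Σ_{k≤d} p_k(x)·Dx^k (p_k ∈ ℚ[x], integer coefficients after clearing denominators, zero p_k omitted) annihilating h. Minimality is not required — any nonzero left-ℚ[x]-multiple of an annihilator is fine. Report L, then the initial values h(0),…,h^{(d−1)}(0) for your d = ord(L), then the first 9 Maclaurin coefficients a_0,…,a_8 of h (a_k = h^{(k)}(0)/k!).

L = (-1 + 2·x + 2·x^2) + (1 + 3·x + 3·x^2 + 2·x^3)·Dx  (order 1).
h: a_k = -2, -2, 4, -2, -2, 4, -2, -2, 4, …
ICs: h(0) = -2.

f: a_k = 0, -2, 1, -2/3, 1/2, -2/5, 1/3, -2/7, 1/4, …
Change of var in L_f (x↦r) gives L₀.
h=h₀': d/dx-closure on L₀ ⇒ L.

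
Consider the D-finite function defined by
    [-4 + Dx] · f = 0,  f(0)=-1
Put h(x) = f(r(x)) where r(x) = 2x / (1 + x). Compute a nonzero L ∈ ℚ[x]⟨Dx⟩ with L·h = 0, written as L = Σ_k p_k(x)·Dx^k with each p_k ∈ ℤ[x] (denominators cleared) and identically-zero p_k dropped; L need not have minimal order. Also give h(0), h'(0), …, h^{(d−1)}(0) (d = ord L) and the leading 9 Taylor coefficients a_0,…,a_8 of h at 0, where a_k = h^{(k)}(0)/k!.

L = -8 + (1 + 2·x + x^2)·Dx  (order 1).
h: a_k = -1, -8, -24, -88/3, -8/3, 88/5, -184/45, -3224/315, 376/35, …
ICs: h(0) = -1.

f: a_k = -1, -4, -8, -32/3, -32/3, -128/15, -256/45, -1024/315, -512/315, …
Change of var in L_f (x↦r) gives L₀.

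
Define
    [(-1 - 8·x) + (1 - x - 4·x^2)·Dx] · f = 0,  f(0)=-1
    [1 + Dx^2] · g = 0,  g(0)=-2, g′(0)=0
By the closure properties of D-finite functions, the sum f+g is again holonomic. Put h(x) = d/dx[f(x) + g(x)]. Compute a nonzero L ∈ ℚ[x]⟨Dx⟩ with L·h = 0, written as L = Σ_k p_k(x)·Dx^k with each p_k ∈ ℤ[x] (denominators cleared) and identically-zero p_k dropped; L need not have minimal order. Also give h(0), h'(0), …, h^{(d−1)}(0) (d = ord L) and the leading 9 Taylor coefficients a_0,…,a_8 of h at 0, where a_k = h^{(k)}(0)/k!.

f: a_k = -1, -1, -5, -9, -29, -65, -181, -441, -1165, …
g: a_k = -2, 0, 1, 0, -1/12, 0, 1/360, 0, -1/20160, …
f+g: L₀ = lclm(L_f,L_g), ord ≤ 1+2.
Differentiate: ansatz ord ≤ ord L₀ ⇒ L.
L = (706 + 4324·x + 19178·x^2 + 15080·x^3 + 30400·x^4 + 1152·x^5 + 1536·x^6) + (-55 - 431·x + 153·x^2 + 1009·x^3 + 3620·x^4 + 5904·x^5 + 448·x^6 + 512·x^7)·Dx + (706 + 4324·x + 19178·x^2 + 15080·x^3 + 30400·x^4 + 1152·x^5 + 1536·x^6)·Dx^2 + (-55 - 431·x + 153·x^2 + 1009·x^3 + 3620·x^4 + 5904·x^5 + 448·x^6 + 512·x^7)·Dx^3  (order 3).
h: a_k = -1, -8, -27, -349/3, -325, -65159/60, -3087, -23486401/2520, -26361, …
ICs: h(0) = -1, h′(0) = -8, h′′(0) = -54.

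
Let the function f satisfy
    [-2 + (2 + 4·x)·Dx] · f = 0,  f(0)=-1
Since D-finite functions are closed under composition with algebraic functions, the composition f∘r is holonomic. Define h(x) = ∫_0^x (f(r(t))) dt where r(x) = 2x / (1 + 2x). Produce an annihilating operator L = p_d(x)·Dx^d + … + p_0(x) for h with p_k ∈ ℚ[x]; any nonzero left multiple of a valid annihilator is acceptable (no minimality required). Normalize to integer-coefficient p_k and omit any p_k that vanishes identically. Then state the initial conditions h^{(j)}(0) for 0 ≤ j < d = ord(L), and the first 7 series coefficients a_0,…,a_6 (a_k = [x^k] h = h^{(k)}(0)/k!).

L = -2·Dx + (1 + 8·x + 12·x^2)·Dx^2  (order 2).
h: a_k = 0, -1, -1, 2, -5, 74/5, -50, …
ICs: h(0) = 0, h′(0) = -1.

f: a_k = -1, -1, 1/2, -1/2, 5/8, -7/8, 21/16, …
f∘r: x↦r, Dx↦Dx/r' in L_f ⇒ L₀.
∫: right-multiply L₀ by Dx.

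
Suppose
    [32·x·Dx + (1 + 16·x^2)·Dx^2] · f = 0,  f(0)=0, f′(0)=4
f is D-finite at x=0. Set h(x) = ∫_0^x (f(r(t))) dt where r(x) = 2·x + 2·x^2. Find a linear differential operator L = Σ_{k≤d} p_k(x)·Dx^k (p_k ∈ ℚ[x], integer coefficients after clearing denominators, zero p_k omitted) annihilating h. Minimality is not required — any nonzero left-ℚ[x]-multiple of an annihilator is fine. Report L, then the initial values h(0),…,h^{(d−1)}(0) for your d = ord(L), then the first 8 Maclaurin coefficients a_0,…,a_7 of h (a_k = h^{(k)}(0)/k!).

f: a_k = 0, 4, 0, -64/3, 0, 1024/5, 0, -16384/7, …
L₀ from L_f via x↦r, Dx↦r'^{-1}Dx.
∫: right-multiply L₀ by Dx.
L = (-2 + 128·x + 512·x^2 + 768·x^3 + 384·x^4)·Dx^2 + (1 + 2·x + 64·x^2 + 256·x^3 + 320·x^4 + 128·x^5)·Dx^3  (order 3).
h: a_k = 0, 0, 4, 8/3, -128/3, -512/5, 15104/15, 97792/21, …
ICs: h(0) = 0, h′(0) = 0, h′′(0) = 8.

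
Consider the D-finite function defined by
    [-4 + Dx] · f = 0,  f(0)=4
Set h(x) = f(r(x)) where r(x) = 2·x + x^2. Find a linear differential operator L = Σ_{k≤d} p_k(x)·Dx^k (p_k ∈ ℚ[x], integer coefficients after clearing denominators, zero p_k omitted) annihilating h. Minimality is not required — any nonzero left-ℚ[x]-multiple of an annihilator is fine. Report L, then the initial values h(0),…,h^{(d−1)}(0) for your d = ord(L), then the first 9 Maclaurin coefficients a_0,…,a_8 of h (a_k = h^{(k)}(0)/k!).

f: a_k = 4, 16, 32, 128/3, 128/3, 512/15, 1024/45, 4096/315, 2048/315, …
h₀=f(r): pull back L_f along r ⇒ L₀.
L = (-8 - 8·x) + Dx  (order 1).
h: a_k = 4, 32, 144, 1408/3, 3680/3, 13568/5, 236416/45, 2868224/315, 1507712/105, …
ICs: h(0) = 4.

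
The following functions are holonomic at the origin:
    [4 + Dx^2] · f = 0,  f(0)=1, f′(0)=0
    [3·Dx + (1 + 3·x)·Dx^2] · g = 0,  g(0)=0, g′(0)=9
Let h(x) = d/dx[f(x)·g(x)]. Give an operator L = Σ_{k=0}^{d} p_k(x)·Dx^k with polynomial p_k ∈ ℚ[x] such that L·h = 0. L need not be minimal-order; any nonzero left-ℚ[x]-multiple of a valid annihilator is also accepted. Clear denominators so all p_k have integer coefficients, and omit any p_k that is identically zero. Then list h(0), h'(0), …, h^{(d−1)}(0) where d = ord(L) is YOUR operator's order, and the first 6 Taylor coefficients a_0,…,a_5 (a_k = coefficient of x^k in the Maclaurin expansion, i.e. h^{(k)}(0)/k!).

f: a_k = 1, 0, -2, 0, 2/3, 0, …
g: a_k = 0, 9, -27/2, 27, -243/4, 729/5, …
f·g: L₀ = L_f ⊗_s L_g, ord ≤ 2·2.
h₀' ⇒ L via d/dx closure of L₀.
L = (-21880 - 49536·x - 195264·x^2 - 252288·x^3 + 225504·x^4 + 746496·x^5 + 373248·x^6) + (-9384 - 44856·x - 47520·x^2 + 90720·x^3 + 311040·x^4 + 186624·x^5)·Dx + (-6026 - 16344·x - 53892·x^2 - 32832·x^3 + 182736·x^4 + 373248·x^5 + 186624·x^6)·Dx^2 + (-2346 - 11214·x - 11880·x^2 + 22680·x^3 + 77760·x^4 + 46656·x^5)·Dx^3 + (-139 - 990·x - 1269·x^2 + 7560·x^3 + 31590·x^4 + 46656·x^5 + 23328·x^6)·Dx^4  (order 4).
h: a_k = 9, -27, 27, -135, 489, -1512, …
ICs: h(0) = 9, h′(0) = -27, h′′(0) = 54, h′′′(0) = -810.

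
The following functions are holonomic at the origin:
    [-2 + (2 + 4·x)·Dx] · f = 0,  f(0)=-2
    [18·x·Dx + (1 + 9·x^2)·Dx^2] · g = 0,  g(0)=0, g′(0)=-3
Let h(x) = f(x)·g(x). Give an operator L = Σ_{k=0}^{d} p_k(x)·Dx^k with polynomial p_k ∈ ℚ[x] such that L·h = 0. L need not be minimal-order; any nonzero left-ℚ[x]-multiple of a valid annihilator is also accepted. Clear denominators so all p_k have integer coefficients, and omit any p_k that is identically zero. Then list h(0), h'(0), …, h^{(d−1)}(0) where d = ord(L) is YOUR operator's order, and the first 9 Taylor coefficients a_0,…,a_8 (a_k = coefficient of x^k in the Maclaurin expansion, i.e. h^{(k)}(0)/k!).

f: a_k = -2, -2, 1, -1, 5/4, -7/4, 21/8, -33/8, 429/64, …
g: a_k = 0, -3, 0, 9, 0, -243/5, 0, 2187/7, 0, …
h₀=f·g: eliminate ⇒ L₀, order ≤ 1·2.
L = (3 - 18·x - 9·x^2) + (-2 + 14·x + 54·x^2 + 36·x^3)·Dx + (1 + 4·x + 13·x^2 + 36·x^3 + 36·x^4)·Dx^2  (order 2).
h: a_k = 0, 6, 6, -21, -15, 2049/20, 1869/20, -187623/280, -162297/280, …
ICs: h(0) = 0, h′(0) = 6.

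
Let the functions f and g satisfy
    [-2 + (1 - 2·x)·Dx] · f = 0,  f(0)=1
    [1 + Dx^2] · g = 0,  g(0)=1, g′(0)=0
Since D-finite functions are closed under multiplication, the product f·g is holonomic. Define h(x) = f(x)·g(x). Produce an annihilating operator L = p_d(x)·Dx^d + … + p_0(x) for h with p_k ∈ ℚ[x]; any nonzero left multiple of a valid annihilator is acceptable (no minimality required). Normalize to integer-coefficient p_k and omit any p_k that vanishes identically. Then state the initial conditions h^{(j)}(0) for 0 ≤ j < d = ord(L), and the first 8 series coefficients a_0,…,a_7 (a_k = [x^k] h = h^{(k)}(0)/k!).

L = (-1 + 2·x) + 4·Dx + (-1 + 2·x)·Dx^2  (order 2).
h: a_k = 1, 2, 7/2, 7, 337/24, 337/12, 40439/720, 40439/360, …
ICs: h(0) = 1, h′(0) = 2.

f: a_k = 1, 2, 4, 8, 16, 32, 64, 128, …
g: a_k = 1, 0, -1/2, 0, 1/24, 0, -1/720, 0, …
Sym-product of L_f,L_g gives L₀ (≤ ord 2).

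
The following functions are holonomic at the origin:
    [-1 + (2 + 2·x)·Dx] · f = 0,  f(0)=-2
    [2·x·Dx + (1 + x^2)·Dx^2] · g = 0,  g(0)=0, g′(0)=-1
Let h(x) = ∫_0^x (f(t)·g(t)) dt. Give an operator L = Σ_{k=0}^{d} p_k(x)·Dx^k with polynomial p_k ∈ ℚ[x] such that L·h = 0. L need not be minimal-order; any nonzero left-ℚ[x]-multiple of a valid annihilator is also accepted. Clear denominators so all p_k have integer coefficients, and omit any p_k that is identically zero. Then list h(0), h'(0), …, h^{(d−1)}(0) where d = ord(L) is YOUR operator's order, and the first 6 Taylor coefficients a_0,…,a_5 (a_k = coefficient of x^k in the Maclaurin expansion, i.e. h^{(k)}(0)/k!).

f: a_k = -2, -1, 1/4, -1/8, 5/64, -7/128, …
g: a_k = 0, -1, 0, 1/3, 0, -1/5, …
L₀ := L_f ⊗_s L_g (sym. prod.), ord ≤ 2.
∫: right-multiply L₀ by Dx.
L = (3 - 4·x - x^2)·Dx + (-4 + 4·x + 12·x^2 + 4·x^3)·Dx^2 + (4 + 8·x + 8·x^2 + 8·x^3 + 4·x^4)·Dx^3  (order 3).
h: a_k = 0, 0, 1, 1/3, -11/48, -1/24, …
ICs: h(0) = 0, h′(0) = 0, h′′(0) = 2.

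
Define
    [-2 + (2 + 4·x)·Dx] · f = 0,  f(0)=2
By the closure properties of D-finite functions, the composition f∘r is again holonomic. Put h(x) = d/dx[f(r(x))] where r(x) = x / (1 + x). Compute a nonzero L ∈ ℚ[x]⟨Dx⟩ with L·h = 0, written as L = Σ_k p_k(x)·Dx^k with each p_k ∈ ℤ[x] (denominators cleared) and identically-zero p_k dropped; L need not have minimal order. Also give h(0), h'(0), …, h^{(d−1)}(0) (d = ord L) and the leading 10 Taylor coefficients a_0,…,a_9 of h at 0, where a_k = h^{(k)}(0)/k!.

f: a_k = 2, 2, -1, 1, -5/4, 7/4, -21/8, 33/8, -429/64, 715/64, …
f∘r: x↦r, Dx↦Dx/r' in L_f ⇒ L₀.
Derive L from L₀ (diff closure).
L = (-3 - 6·x) + (-1 - 4·x - 3·x^2)·Dx  (order 1).
h: a_k = 2, -6, 15, -37, 375/4, -981/4, 5271/8, -14445/8, 321291/64, -902785/64, …
ICs: h(0) = 2.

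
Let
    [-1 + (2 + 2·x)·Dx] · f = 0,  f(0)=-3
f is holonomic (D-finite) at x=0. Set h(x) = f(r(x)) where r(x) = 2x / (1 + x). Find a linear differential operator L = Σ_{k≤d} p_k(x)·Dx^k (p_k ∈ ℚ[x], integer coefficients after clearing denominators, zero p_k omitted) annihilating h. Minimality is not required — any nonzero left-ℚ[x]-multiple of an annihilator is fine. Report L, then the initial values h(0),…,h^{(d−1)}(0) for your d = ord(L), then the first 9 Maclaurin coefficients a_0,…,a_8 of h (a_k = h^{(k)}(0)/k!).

f: a_k = -3, -3/2, 3/8, -3/16, 15/128, -21/256, 63/1024, -99/2048, 1287/32768, …
f∘r: x↦r, Dx↦Dx/r' in L_f ⇒ L₀.
L = -1 + (1 + 4·x + 3·x^2)·Dx  (order 1).
h: a_k = -3, -3, 9/2, -15/2, 111/8, -225/8, 981/16, -2259/16, 43335/128, …
ICs: h(0) = -3.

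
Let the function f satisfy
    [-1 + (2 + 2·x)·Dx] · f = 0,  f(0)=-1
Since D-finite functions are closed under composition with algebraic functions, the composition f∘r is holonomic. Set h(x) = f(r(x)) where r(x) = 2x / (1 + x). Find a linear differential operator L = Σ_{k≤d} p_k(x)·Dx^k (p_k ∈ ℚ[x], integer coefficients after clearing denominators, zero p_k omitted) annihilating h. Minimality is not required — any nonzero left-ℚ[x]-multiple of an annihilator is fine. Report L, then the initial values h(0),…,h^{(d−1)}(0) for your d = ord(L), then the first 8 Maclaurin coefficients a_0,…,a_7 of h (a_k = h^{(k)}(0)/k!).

L = -1 + (1 + 4·x + 3·x^2)·Dx  (order 1).
h: a_k = -1, -1, 3/2, -5/2, 37/8, -75/8, 327/16, -753/16, …
ICs: h(0) = -1.

f: a_k = -1, -1/2, 1/8, -1/16, 5/128, -7/256, 21/1024, -33/2048, …
f∘r: x↦r, Dx↦Dx/r' in L_f ⇒ L₀.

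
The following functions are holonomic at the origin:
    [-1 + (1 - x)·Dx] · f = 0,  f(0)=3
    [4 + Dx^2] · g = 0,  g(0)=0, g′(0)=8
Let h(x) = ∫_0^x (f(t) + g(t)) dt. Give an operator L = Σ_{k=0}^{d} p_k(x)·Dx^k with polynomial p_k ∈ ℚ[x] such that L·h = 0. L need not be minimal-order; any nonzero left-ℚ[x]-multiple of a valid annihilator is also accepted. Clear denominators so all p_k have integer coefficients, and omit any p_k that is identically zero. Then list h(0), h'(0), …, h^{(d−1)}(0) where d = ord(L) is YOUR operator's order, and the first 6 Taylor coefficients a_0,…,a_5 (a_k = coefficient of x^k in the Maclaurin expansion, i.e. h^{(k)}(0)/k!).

f: a_k = 3, 3, 3, 3, 3, 3, …
g: a_k = 0, 8, 0, -16/3, 0, 16/15, …
L₀ := lclm(L_f,L_g); ord L₀ ≤ 1+2.
Integrate: L := L₀·Dx.
L = (20 - 16·x + 8·x^2)·Dx + (-12 + 28·x - 24·x^2 + 8·x^3)·Dx^2 + (5 - 4·x + 2·x^2)·Dx^3 + (-3 + 7·x - 6·x^2 + 2·x^3)·Dx^4  (order 4).
h: a_k = 0, 3, 11/2, 1, -7/12, 3/5, …
ICs: h(0) = 0, h′(0) = 3, h′′(0) = 11, h′′′(0) = 6.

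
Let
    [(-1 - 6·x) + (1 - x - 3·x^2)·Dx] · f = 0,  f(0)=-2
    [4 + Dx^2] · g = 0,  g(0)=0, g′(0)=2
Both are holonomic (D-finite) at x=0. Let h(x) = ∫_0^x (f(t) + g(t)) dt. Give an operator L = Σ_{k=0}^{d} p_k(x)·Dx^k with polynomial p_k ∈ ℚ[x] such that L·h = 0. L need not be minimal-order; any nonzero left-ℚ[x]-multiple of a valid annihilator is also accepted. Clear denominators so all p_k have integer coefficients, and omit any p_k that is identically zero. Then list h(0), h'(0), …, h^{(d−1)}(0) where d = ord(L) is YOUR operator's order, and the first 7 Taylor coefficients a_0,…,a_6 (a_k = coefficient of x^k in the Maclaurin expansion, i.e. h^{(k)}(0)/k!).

f: a_k = -2, -2, -8, -14, -38, -80, -194, …
g: a_k = 0, 2, 0, -4/3, 0, 4/15, 0, …
L₀ := lclm(L_f,L_g); ord L₀ ≤ 1+2.
∫: right-multiply L₀ by Dx.
L = (92 + 608·x + 512·x^2 + 1104·x^3 + 360·x^4 + 432·x^5)·Dx + (-24 + 4·x + 24·x^2 + 80·x^3 + 180·x^4 + 216·x^5 + 216·x^6)·Dx^2 + (23 + 152·x + 128·x^2 + 276·x^3 + 90·x^4 + 108·x^5)·Dx^3 + (-6 + x + 6·x^2 + 20·x^3 + 45·x^4 + 54·x^5 + 54·x^6)·Dx^4  (order 4).
h: a_k = 0, -2, 0, -8/3, -23/6, -38/5, -598/45, …
ICs: h(0) = 0, h′(0) = -2, h′′(0) = 0, h′′′(0) = -16.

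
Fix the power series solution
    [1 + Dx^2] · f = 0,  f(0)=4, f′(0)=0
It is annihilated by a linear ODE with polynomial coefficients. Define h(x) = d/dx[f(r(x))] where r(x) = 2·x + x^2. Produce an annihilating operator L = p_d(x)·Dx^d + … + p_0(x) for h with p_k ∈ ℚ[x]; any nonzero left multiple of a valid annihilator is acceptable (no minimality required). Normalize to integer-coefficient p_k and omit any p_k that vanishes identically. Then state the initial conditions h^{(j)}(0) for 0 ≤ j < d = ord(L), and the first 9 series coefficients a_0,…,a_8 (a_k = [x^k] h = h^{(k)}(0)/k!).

f: a_k = 4, 0, -2, 0, 1/6, 0, -1/180, 0, 1/10080, …
f∘r: x↦r, Dx↦Dx/r' in L_f ⇒ L₀.
h₀' ⇒ L via d/dx closure of L₀.
L = (7 + 16·x + 24·x^2 + 16·x^3 + 4·x^4) + (-3 - 3·x)·Dx + (1 + 2·x + x^2)·Dx^2  (order 2).
h: a_k = 0, -16, -24, 8/3, 80/3, 328/15, 28/15, -2876/315, -248/35, …
ICs: h(0) = 0, h′(0) = -16.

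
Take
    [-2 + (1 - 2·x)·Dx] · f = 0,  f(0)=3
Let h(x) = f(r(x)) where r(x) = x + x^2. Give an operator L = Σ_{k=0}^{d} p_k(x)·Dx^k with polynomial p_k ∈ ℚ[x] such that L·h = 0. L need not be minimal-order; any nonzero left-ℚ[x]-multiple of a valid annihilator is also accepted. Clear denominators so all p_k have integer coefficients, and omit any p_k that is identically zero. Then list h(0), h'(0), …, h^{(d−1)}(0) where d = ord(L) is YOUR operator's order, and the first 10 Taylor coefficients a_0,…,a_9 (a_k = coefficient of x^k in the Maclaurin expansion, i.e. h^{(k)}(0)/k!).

f: a_k = 3, 6, 12, 24, 48, 96, 192, 384, 768, 1536, …
h₀=f(r): pull back L_f along r ⇒ L₀.
L = (2 + 4·x) + (-1 + 2·x + 2·x^2)·Dx  (order 1).
h: a_k = 3, 6, 18, 48, 132, 360, 984, 2688, 7344, 20064, …
ICs: h(0) = 3.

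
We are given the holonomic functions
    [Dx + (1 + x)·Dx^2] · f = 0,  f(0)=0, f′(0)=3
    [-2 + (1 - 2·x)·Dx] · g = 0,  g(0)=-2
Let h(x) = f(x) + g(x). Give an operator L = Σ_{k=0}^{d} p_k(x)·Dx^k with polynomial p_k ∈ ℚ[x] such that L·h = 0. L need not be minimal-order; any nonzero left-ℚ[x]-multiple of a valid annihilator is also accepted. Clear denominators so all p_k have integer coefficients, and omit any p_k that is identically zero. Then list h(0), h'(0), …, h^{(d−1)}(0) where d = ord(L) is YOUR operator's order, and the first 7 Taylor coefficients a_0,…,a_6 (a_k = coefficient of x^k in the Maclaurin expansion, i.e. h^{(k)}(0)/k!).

L = (-32 - 8·x)·Dx + (-22 - 56·x - 16·x^2)·Dx^2 + (5 - 3·x - 12·x^2 - 4·x^3)·Dx^3  (order 3).
h: a_k = -2, -1, -19/2, -15, -131/4, -317/5, -257/2, …
ICs: h(0) = -2, h′(0) = -1, h′′(0) = -19.

f: a_k = 0, 3, -3/2, 1, -3/4, 3/5, -1/2, …
g: a_k = -2, -4, -8, -16, -32, -64, -128, …
L₀ := lclm(L_f,L_g); ord L₀ ≤ 2+1.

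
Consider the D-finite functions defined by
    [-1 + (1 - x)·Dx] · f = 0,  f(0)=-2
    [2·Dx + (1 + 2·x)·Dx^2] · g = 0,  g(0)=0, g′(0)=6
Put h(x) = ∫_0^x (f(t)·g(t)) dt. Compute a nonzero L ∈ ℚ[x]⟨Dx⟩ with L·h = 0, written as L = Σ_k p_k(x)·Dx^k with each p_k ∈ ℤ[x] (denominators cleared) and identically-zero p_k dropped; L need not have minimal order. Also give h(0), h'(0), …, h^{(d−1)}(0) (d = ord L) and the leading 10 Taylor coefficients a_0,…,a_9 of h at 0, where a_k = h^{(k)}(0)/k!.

f: a_k = -2, -2, -2, -2, -2, -2, -2, -2, -2, -2, …
g: a_k = 0, 6, -6, 8, -12, 96/5, -32, 384/7, -96, 512/3, …
Product ⇒ symmetric product L₀, ord ≤ 2.
Integrate: L := L₀·Dx.
L = 2·Dx + 6·x·Dx^2 + (-1 - x + 2·x^2)·Dx^3  (order 3).
h: a_k = 0, 0, -6, 0, -4, 8/5, -76/15, 24/5, -333/35, 1352/105, …
ICs: h(0) = 0, h′(0) = 0, h′′(0) = -12.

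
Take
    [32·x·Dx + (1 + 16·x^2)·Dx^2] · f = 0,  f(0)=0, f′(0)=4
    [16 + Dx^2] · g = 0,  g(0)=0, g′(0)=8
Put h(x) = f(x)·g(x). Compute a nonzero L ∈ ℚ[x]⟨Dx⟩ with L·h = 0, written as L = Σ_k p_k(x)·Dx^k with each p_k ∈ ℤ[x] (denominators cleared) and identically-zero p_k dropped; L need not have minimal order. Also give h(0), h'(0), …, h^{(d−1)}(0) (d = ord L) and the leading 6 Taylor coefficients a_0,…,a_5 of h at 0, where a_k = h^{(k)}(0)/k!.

L = (1280 + 53248·x^2 + 360448·x^4 + 2097152·x^6 + 8388608·x^8) + (1536·x + 40960·x^3 + 393216·x^5 + 2097152·x^7)·Dx + (96 + 4096·x^2 + 36864·x^4 + 262144·x^6 + 1048576·x^8)·Dx^2 + (96·x + 2560·x^3 + 24576·x^5 + 131072·x^7)·Dx^3 + (1 + 48·x^2 + 896·x^4 + 8192·x^6 + 32768·x^8)·Dx^4  (order 4).
h: a_k = 0, 0, 32, 0, -256, 0, …
ICs: h(0) = 0, h′(0) = 0, h′′(0) = 64, h′′′(0) = 0.

f: a_k = 0, 4, 0, -64/3, 0, 1024/5, …
g: a_k = 0, 8, 0, -64/3, 0, 256/15, …
L₀ := L_f ⊗_s L_g (sym. prod.), ord ≤ 4.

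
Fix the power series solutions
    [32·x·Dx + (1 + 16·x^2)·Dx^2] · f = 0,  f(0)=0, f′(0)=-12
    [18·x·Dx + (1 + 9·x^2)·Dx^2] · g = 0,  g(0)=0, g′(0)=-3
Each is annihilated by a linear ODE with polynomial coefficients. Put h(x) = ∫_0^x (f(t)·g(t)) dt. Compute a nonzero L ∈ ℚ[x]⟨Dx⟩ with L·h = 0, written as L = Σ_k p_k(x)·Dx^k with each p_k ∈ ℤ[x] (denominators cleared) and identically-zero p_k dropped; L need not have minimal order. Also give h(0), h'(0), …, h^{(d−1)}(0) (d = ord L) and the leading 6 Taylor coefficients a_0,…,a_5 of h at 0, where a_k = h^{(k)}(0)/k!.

L = (-3456·x - 144000·x^3 - 1327104·x^5 + 4147200·x^7 + 71663616·x^9)·Dx^2 + (-100 - 11532·x^2 - 259200·x^4 - 1161216·x^6 + 14515200·x^8 + 107495424·x^10)·Dx^3 + (-200·x - 7880·x^3 - 86400·x^5 + 194112·x^7 + 8294400·x^9 + 35831808·x^11)·Dx^4 + (-1 - 50·x^2 - 769·x^4 + 110736·x^8 + 1036800·x^10 + 2985984·x^12)·Dx^5  (order 5).
h: a_k = 0, 0, 0, 12, 0, -60, …
ICs: h(0) = 0, h′(0) = 0, h′′(0) = 0, h′′′(0) = 72, h′′′′(0) = 0.

f: a_k = 0, -12, 0, 64, 0, -3072/5, …
g: a_k = 0, -3, 0, 9, 0, -243/5, …
Product ⇒ symmetric product L₀, ord ≤ 4.
∫: right-multiply L₀ by Dx.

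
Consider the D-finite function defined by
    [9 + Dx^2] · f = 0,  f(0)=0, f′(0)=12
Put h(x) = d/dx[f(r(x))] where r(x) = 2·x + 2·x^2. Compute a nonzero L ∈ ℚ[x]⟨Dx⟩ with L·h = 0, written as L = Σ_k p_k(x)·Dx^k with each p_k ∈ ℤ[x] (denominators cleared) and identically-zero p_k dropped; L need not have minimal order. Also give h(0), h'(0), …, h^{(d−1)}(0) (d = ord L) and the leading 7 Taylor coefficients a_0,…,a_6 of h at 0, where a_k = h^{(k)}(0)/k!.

f: a_k = 0, 12, 0, -18, 0, 81/10, 0, …
f∘r: x↦r, Dx↦Dx/r' in L_f ⇒ L₀.
h₀' ⇒ L via d/dx closure of L₀.
L = (48 + 288·x + 864·x^2 + 1152·x^3 + 576·x^4) + (-6 - 12·x)·Dx + (1 + 4·x + 4·x^2)·Dx^2  (order 2).
h: a_k = 24, 48, -432, -1728, -864, 6912, 82944/5, …
ICs: h(0) = 24, h′(0) = 48.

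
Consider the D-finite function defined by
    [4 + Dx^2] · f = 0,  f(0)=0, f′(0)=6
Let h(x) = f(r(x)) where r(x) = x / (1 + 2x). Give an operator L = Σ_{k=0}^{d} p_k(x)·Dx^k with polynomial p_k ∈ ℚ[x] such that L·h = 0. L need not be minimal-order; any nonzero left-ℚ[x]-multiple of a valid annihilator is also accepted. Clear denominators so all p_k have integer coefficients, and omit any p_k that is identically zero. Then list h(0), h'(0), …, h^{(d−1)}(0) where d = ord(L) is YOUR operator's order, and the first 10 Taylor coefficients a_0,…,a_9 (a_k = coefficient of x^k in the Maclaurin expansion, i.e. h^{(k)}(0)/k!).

f: a_k = 0, 6, 0, -4, 0, 4/5, 0, -8/105, 0, 4/945, …
h₀=f(r): pull back L_f along r ⇒ L₀.
L = 4 + (4 + 24·x + 48·x^2 + 32·x^3)·Dx + (1 + 8·x + 24·x^2 + 32·x^3 + 16·x^4)·Dx^2  (order 2).
h: a_k = 0, 6, -12, 20, -24, 4/5, 120, -55448/105, 25456/15, -896716/189, …
ICs: h(0) = 0, h′(0) = 6.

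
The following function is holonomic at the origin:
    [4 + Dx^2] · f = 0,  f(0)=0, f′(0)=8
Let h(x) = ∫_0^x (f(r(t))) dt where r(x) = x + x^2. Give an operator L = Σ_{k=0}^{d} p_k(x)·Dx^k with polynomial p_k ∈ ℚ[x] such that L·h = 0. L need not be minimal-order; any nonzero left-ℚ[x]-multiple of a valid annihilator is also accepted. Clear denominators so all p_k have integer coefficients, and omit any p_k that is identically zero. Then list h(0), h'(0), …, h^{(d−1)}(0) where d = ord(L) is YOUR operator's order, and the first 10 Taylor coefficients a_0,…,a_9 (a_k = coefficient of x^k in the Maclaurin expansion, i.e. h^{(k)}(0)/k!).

L = (4 + 24·x + 48·x^2 + 32·x^3)·Dx - 2·Dx^2 + (1 + 2·x)·Dx^3  (order 3).
h: a_k = 0, 0, 4, 8/3, -4/3, -16/5, -112/45, 0, 416/315, 448/405, …
ICs: h(0) = 0, h′(0) = 0, h′′(0) = 8.

f: a_k = 0, 8, 0, -16/3, 0, 16/15, 0, -32/315, 0, 16/2835, …
Change of var in L_f (x↦r) gives L₀.
h=∫h₀ ⇒ L = L₀·Dx.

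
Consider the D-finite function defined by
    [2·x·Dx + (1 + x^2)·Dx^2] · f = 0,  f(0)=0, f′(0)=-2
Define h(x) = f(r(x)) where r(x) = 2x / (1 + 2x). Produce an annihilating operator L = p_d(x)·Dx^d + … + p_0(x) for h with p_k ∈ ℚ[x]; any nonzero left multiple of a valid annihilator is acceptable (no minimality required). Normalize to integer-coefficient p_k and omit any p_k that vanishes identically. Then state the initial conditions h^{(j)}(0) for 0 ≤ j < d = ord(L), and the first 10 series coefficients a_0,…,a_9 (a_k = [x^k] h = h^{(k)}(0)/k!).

f: a_k = 0, -2, 0, 2/3, 0, -2/5, 0, 2/7, 0, -2/9, …
L₀ from L_f via x↦r, Dx↦r'^{-1}Dx.
L = (4 + 16·x)·Dx + (1 + 4·x + 8·x^2)·Dx^2  (order 2).
h: a_k = 0, -4, 8, -32/3, 0, 256/5, -512/3, 2048/7, 0, -16384/9, …
ICs: h(0) = 0, h′(0) = -4.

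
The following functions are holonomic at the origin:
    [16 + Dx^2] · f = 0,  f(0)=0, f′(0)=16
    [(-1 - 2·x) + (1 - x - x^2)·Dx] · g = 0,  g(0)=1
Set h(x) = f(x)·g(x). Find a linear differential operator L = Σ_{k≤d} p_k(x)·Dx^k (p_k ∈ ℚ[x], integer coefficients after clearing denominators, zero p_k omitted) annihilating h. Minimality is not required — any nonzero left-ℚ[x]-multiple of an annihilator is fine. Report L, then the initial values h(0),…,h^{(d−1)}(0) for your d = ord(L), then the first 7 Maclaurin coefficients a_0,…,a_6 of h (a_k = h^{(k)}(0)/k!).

L = (-14 + 16·x + 16·x^2) + (2 + 4·x)·Dx + (-1 + x + x^2)·Dx^2  (order 2).
h: a_k = 0, 16, 16, -32/3, 16/3, 144/5, 512/15, …
ICs: h(0) = 0, h′(0) = 16.

f: a_k = 0, 16, 0, -128/3, 0, 512/15, 0, …
g: a_k = 1, 1, 2, 3, 5, 8, 13, …
Sym-product of L_f,L_g gives L₀ (≤ ord 2).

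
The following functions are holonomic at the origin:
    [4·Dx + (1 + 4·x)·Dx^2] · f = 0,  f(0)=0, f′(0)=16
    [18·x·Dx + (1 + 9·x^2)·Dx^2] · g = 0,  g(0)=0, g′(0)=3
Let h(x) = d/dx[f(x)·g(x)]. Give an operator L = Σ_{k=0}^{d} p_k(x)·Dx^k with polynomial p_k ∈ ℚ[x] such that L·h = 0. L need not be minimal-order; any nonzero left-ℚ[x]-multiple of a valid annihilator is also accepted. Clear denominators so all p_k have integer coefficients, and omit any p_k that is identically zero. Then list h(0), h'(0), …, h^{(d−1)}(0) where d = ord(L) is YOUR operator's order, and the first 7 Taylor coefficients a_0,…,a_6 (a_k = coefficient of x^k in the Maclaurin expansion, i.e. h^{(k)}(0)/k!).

L = (2448 + 17280·x + 76464·x^2 + 518400·x^3 + 1399680·x^4 + 2426112·x^5 + 1679616·x^7) + (452 + 10800·x + 98028·x^2 + 491184·x^3 + 1840320·x^4 + 4339008·x^5 + 6531840·x^6 + 1259712·x^7 + 5878656·x^8)·Dx + (136 + 1912·x + 18576·x^2 + 103608·x^3 + 389448·x^4 + 1100304·x^5 + 2239488·x^6 + 3277584·x^7 + 1259712·x^8 + 3359232·x^9)·Dx^2 + (13 + 176·x + 1234·x^2 + 6048·x^3 + 22833·x^4 + 68688·x^5 + 154224·x^6 + 279936·x^7 + 399492·x^8 + 209952·x^9 + 419904·x^10)·Dx^3  (order 3).
h: a_k = 0, 96, -288, 448, -2400, 74016/5, -260512/5, …
ICs: h(0) = 0, h′(0) = 96, h′′(0) = -576.

f: a_k = 0, 16, -32, 256/3, -256, 4096/5, -8192/3, …
g: a_k = 0, 3, 0, -9, 0, 243/5, 0, …
h₀=f·g: eliminate ⇒ L₀, order ≤ 2·2.
h=h₀': d/dx-closure on L₀ ⇒ L.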